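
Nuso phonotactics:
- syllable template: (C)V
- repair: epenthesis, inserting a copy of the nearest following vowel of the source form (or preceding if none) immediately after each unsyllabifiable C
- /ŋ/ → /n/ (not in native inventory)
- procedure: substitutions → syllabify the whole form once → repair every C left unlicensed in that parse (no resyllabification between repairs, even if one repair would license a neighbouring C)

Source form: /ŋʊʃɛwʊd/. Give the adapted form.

nʊʃɛwʊdʊ

Substitution: /ŋ/ → /n/, giving /nʊʃɛwʊd/.
The consonants /d/ cannot be parsed into a legal (C)V syllable (no codas are permitted; onsets are limited to one consonant).
Each unlicensed consonant becomes the onset of a new syllable: /d/ → /dʊ/.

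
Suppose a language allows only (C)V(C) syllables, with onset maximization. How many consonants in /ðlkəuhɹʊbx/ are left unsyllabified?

Under (C)V(C), the unsyllabifiable consonants are /ð/, /l/, /x/ (at most one coda consonant is licensed; onsets are limited to one consonant).

3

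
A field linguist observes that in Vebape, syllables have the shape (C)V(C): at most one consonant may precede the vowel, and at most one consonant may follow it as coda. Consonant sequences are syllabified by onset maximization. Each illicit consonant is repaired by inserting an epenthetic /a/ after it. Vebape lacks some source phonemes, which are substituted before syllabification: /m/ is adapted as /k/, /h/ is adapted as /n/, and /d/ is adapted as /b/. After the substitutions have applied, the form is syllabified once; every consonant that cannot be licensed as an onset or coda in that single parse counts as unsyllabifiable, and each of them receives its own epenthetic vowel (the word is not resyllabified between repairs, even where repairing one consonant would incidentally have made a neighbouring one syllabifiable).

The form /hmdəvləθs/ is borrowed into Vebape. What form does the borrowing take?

nakabəvləθsa

Substitution: /h/ → /n/, /m/ → /k/, /d/ → /b/, giving /nkbəvləθs/.
The consonants /n/, /k/, /s/ cannot be parsed into a legal (C)V(C) syllable (at most one coda consonant is licensed; onsets are limited to one consonant).
Inserting the epenthetic vowel yields /n/ → /na/, /k/ → /ka/, /s/ → /sa/.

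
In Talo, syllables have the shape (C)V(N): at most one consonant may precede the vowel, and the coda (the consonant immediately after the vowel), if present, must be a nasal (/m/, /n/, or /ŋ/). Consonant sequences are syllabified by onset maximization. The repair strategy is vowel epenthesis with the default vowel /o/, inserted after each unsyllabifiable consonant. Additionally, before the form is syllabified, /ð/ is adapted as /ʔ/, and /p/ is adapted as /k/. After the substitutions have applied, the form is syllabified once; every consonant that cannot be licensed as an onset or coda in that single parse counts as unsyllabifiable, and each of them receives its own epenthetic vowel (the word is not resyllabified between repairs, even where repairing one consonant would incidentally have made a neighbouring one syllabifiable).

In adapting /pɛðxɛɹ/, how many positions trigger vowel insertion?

After substitution the input is /kɛʔxɛɹ/.
The unsyllabifiable consonants are /ʔ/, /ɹ/; each receives one epenthetic vowel.

2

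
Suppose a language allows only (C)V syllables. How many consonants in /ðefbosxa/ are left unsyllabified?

2

The consonants /f/, /s/ cannot be parsed into a legal (C)V syllable (no codas are permitted; onsets are limited to one consonant).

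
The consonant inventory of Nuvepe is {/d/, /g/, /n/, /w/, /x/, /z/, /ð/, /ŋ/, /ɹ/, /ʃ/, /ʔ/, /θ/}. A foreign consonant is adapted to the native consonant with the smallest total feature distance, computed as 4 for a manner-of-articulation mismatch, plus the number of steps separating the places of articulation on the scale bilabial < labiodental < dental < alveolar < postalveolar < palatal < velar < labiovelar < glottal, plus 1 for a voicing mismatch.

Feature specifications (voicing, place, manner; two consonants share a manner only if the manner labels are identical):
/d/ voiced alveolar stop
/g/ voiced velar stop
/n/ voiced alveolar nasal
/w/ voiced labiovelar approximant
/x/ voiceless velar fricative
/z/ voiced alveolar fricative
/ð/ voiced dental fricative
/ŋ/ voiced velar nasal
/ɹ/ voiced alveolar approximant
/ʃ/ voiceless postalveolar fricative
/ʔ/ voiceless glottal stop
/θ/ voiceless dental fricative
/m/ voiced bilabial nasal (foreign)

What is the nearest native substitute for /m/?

n

/n/ is closest: same manner (nasal), place distance 3 (bilabial→alveolar), same voicing; total 3. Next closest is /ð/ at distance 6.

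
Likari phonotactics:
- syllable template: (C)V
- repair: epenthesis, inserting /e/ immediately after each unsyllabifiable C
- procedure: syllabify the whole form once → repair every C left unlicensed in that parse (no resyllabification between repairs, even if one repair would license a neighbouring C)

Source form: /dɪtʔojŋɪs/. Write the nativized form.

Syllabifying with onset maximization leaves /t/, /j/, /s/ stranded (no codas are permitted; onsets are limited to one consonant).
Inserting the epenthetic vowel yields /t/ → /te/, /j/ → /je/, /s/ → /se/.

dɪteʔojeŋɪse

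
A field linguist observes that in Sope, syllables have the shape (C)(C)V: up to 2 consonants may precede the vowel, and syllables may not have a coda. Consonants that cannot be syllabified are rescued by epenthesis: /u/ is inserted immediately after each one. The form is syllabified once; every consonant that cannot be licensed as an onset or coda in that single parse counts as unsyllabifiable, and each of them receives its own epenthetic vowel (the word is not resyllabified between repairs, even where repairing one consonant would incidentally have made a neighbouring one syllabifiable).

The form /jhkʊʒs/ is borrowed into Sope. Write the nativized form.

juhkʊʒusu

The consonants /j/, /ʒ/, /s/ cannot be parsed into a legal (C)(C)V syllable (no codas are permitted; onsets may contain at most 2 consonants).
Inserting the epenthetic vowel yields /j/ → /ju/, /ʒ/ → /ʒu/, /s/ → /su/.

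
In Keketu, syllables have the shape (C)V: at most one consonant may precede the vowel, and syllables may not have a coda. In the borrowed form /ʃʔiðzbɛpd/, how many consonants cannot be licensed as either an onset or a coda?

The consonants /ʃ/, /ð/, /z/, /p/, /d/ cannot be parsed into a legal (C)V syllable (no codas are permitted; onsets are limited to one consonant).

5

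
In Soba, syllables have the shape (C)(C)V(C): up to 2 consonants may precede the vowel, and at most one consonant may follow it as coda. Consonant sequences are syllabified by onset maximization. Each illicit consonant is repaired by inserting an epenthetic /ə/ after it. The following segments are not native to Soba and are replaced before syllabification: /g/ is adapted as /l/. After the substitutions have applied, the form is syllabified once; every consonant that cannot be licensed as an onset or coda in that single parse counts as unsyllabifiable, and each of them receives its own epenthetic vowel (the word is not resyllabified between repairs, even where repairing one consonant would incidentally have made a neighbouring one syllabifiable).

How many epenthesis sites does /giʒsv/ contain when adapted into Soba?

After substitution the input is /liʒsv/.
The unsyllabifiable consonants are /s/, /v/; each receives one epenthetic vowel.

2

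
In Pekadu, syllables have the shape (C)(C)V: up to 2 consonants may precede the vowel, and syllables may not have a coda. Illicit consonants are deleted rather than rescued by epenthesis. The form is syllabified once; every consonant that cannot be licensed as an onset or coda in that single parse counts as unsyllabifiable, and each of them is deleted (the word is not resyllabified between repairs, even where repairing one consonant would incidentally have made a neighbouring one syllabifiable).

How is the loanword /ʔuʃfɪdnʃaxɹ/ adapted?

Under (C)(C)V, the unsyllabifiable consonants are /d/, /x/, /ɹ/ (no codas are permitted; onsets may contain at most 2 consonants).
Each unlicensed consonant is deleted: /d/, /x/, /ɹ/.

ʔuʃfɪnʃa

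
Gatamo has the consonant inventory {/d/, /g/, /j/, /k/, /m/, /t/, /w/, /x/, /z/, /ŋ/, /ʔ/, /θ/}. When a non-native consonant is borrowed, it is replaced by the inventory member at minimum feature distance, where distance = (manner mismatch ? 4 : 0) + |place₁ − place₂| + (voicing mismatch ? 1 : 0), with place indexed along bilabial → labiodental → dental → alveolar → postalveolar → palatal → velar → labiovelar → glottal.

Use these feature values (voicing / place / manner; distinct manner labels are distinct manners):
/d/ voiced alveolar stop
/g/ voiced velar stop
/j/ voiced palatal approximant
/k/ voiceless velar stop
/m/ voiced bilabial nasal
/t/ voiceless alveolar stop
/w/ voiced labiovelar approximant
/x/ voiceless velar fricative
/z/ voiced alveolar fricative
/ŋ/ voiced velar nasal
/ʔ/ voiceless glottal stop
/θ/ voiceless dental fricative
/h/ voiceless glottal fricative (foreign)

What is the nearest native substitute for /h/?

x

/x/ is closest: same manner (fricative), place distance 2 (glottal→velar), same voicing; total 2. Next closest is /ʔ/ at distance 4.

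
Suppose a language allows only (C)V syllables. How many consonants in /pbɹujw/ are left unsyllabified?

Under (C)V, the unsyllabifiable consonants are /p/, /b/, /j/, /w/ (no codas are permitted; onsets are limited to one consonant).

4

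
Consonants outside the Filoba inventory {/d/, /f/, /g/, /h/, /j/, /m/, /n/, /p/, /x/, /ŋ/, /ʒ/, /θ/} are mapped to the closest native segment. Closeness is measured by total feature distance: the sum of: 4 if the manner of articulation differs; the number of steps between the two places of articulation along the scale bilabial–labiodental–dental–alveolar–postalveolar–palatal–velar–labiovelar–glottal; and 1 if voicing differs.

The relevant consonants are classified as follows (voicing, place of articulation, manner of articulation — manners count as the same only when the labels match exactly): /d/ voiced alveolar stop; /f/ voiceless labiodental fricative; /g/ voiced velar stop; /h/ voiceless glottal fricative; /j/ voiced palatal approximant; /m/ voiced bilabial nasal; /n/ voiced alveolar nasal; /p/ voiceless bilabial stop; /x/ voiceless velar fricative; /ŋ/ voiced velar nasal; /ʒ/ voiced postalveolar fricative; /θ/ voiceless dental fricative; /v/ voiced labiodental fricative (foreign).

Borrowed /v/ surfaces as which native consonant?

/f/ is closest: same manner (fricative), place distance 0 (labiodental→labiodental), voicing differs (+1); total 1. Next closest is /θ/ at distance 2.

f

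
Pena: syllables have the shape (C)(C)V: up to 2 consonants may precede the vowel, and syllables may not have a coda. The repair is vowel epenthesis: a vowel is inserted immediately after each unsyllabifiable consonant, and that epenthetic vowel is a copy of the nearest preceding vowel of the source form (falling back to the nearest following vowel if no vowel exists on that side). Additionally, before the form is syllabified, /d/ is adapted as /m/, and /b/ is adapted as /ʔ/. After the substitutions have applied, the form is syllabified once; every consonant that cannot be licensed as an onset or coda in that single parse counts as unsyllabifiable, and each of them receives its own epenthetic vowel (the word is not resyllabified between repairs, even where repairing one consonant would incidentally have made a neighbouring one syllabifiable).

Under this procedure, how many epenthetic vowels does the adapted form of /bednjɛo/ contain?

After substitution the input is /ʔemnjɛo/.
The unsyllabifiable consonants are /m/; each receives one epenthetic vowel.

1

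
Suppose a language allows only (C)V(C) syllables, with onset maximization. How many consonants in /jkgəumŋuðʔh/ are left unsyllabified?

Under (C)V(C), the unsyllabifiable consonants are /j/, /k/, /ʔ/, /h/ (at most one coda consonant is licensed; onsets are limited to one consonant).

4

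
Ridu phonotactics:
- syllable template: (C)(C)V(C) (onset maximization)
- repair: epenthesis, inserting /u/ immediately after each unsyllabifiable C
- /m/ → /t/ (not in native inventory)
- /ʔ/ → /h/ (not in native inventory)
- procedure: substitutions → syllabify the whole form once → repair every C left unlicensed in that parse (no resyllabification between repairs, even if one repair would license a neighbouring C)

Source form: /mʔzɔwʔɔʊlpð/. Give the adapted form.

Substitution: /m/ → /t/, /ʔ/ → /h/, giving /thzɔwhɔʊlpð/.
Under (C)(C)V(C), the unsyllabifiable consonants are /t/, /p/, /ð/ (at most one coda consonant is licensed; onsets may contain at most 2 consonants).
Inserting the epenthetic vowel yields /t/ → /tu/, /p/ → /pu/, /ð/ → /ðu/.

tuhzɔwhɔʊlpuðu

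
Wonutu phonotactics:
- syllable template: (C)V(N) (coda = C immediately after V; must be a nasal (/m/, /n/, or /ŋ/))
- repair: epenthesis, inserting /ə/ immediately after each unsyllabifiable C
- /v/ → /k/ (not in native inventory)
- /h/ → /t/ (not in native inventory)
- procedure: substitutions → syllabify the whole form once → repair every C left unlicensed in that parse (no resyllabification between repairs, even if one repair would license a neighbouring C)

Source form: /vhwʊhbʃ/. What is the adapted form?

Substitution: /v/ → /k/, /h/ → /t/, giving /ktwʊtbʃ/.
The consonants /k/, /t/, /t/, /b/, /ʃ/ cannot be parsed into a legal (C)V(N) syllable (only a nasal (/m/, /n/, or /ŋ/) is licensed in coda position; onsets are limited to one consonant).
Inserting the epenthetic vowel yields /k/ → /kə/, /t/ → /tə/, /t/ → /tə/, /b/ → /bə/, /ʃ/ → /ʃə/.

kətəwʊtəbəʃə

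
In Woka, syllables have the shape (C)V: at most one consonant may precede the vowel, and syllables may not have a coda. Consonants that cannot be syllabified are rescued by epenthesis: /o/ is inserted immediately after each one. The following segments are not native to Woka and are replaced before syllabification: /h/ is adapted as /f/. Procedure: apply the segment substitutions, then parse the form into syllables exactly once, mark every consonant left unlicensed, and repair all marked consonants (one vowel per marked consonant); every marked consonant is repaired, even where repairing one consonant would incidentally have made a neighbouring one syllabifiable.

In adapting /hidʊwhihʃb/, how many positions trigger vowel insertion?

4

After substitution the input is /fidʊwfifʃb/.
The unsyllabifiable consonants are /w/, /f/, /ʃ/, /b/; each receives one epenthetic vowel.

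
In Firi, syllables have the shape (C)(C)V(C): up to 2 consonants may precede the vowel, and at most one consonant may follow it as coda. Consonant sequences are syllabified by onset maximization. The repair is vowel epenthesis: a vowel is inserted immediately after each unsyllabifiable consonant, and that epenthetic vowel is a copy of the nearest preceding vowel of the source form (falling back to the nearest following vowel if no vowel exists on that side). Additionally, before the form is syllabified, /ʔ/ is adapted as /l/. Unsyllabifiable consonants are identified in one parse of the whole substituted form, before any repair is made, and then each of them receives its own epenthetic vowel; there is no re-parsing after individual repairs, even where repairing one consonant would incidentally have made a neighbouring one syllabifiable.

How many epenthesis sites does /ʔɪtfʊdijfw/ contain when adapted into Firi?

After substitution the input is /lɪtfʊdijfw/.
The unsyllabifiable consonants are /f/, /w/; each receives one epenthetic vowel.

2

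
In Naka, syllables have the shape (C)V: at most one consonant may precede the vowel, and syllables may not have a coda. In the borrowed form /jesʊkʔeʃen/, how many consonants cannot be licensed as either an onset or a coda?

2

Under (C)V, the unsyllabifiable consonants are /k/, /n/ (no codas are permitted; onsets are limited to one consonant).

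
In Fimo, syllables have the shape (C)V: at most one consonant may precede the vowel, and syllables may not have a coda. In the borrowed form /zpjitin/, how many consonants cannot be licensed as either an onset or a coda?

The consonants /z/, /p/, /n/ cannot be parsed into a legal (C)V syllable (no codas are permitted; onsets are limited to one consonant).

3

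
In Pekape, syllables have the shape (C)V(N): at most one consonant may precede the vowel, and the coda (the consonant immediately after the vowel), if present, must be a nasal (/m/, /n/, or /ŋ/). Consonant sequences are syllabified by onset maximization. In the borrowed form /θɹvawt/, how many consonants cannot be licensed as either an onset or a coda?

4

Under (C)V(N), the unsyllabifiable consonants are /θ/, /ɹ/, /w/, /t/ (only a nasal (/m/, /n/, or /ŋ/) is licensed in coda position; onsets are limited to one consonant).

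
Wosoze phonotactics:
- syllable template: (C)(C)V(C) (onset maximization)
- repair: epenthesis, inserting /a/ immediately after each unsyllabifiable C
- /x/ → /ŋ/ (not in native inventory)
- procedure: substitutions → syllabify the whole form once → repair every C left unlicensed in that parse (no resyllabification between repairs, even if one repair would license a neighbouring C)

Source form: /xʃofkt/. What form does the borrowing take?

Substitution: /x/ → /ŋ/, giving /ŋʃofkt/.
The consonants /k/, /t/ cannot be parsed into a legal (C)(C)V(C) syllable (at most one coda consonant is licensed; onsets may contain at most 2 consonants).
Each unlicensed consonant becomes the onset of a new syllable: /k/ → /ka/, /t/ → /ta/.

ŋʃofkata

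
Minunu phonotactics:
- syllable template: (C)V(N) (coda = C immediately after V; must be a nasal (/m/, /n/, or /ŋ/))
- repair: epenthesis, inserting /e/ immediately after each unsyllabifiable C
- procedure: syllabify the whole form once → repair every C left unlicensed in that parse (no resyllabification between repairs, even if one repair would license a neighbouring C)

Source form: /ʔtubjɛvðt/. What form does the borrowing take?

ʔetubejɛveðete

Under (C)V(N), the unsyllabifiable consonants are /ʔ/, /b/, /v/, /ð/, /t/ (only a nasal (/m/, /n/, or /ŋ/) is licensed in coda position; onsets are limited to one consonant).
Inserting the epenthetic vowel yields /ʔ/ → /ʔe/, /b/ → /be/, /v/ → /ve/, /ð/ → /ðe/, /t/ → /te/.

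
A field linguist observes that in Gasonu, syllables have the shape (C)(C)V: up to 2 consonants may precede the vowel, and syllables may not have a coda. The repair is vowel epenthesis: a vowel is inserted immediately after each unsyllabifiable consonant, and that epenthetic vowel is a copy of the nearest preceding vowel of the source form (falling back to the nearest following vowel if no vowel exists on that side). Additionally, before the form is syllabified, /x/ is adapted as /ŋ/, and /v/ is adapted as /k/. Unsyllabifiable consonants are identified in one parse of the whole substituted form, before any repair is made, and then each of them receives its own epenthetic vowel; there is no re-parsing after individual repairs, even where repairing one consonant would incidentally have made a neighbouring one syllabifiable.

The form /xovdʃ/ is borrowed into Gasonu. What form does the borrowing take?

ŋokodoʃo

Substitution: /x/ → /ŋ/, /v/ → /k/, giving /ŋokdʃ/.
Under (C)(C)V, the unsyllabifiable consonants are /k/, /d/, /ʃ/ (no codas are permitted; onsets may contain at most 2 consonants).
Each unlicensed consonant becomes the onset of a new syllable: /k/ → /ko/, /d/ → /do/, /ʃ/ → /ʃo/.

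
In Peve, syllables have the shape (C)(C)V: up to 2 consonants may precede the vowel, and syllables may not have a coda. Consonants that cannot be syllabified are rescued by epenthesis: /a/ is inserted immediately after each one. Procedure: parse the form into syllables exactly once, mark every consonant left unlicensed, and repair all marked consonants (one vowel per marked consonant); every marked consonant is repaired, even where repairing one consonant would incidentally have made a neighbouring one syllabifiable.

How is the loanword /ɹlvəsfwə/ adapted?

Under (C)(C)V, the unsyllabifiable consonants are /ɹ/, /s/ (no codas are permitted; onsets may contain at most 2 consonants).
Epenthesis after each stranded consonant: /ɹ/ → /ɹa/, /s/ → /sa/.

ɹalvəsafwə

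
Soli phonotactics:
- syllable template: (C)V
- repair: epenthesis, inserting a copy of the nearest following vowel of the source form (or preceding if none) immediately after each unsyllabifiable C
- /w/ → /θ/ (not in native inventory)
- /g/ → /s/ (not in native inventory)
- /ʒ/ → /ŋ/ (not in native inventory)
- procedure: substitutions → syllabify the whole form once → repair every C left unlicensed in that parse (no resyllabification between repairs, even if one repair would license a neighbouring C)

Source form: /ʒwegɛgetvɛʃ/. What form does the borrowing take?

ŋeθesɛsetɛvɛʃɛ

Substitution: /ʒ/ → /ŋ/, /w/ → /θ/, /g/ → /s/, giving /ŋθesɛsetvɛʃ/.
Under (C)V, the unsyllabifiable consonants are /ŋ/, /t/, /ʃ/ (no codas are permitted; onsets are limited to one consonant).
Inserting the epenthetic vowel yields /ŋ/ → /ŋe/, /t/ → /tɛ/, /ʃ/ → /ʃɛ/.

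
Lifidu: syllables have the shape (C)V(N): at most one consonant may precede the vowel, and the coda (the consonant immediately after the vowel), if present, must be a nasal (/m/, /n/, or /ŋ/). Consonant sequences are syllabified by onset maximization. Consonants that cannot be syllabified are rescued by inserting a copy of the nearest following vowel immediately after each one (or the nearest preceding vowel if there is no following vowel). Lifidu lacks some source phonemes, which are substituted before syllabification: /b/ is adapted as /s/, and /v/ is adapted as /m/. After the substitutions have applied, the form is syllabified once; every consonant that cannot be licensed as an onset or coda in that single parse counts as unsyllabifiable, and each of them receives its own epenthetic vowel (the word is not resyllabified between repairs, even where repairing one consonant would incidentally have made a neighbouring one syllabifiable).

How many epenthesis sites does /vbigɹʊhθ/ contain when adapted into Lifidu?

4

After substitution the input is /msigɹʊhθ/.
The unsyllabifiable consonants are /m/, /g/, /h/, /θ/; each receives one epenthetic vowel.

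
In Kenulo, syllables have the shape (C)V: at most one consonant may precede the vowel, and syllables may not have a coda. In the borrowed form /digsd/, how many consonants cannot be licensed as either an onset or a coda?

3

The consonants /g/, /s/, /d/ cannot be parsed into a legal (C)V syllable (no codas are permitted; onsets are limited to one consonant).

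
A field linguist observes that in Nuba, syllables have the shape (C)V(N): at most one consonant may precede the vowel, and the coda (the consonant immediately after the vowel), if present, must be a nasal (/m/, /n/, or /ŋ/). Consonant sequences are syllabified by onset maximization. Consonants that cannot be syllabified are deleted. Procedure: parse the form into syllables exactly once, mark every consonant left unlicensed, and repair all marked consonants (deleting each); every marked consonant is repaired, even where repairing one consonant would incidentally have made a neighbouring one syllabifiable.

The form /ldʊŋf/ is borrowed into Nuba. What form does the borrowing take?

dʊŋ

Syllabifying with onset maximization leaves /l/, /f/ stranded (only a nasal (/m/, /n/, or /ŋ/) is licensed in coda position; onsets are limited to one consonant).
Deletion applies to /l/, /f/.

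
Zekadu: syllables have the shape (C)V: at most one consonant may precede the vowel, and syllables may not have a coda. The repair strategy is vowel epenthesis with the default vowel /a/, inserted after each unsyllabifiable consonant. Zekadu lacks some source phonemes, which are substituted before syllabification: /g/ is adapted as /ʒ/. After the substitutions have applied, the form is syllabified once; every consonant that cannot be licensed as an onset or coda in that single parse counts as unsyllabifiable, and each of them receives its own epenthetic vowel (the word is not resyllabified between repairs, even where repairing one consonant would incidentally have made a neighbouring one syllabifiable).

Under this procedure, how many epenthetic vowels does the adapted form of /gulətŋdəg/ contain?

3

After substitution the input is /ʒulətŋdəʒ/.
The unsyllabifiable consonants are /t/, /ŋ/, /ʒ/; each receives one epenthetic vowel.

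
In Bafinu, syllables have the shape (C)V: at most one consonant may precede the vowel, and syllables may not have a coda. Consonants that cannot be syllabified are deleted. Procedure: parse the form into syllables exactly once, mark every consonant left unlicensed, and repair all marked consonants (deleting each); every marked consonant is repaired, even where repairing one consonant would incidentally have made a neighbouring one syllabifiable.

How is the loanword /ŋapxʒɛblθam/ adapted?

The consonants /p/, /x/, /b/, /l/, /m/ cannot be parsed into a legal (C)V syllable (no codas are permitted; onsets are limited to one consonant).
Each unlicensed consonant is deleted: /p/, /x/, /b/, /l/, /m/.

ŋaʒɛθa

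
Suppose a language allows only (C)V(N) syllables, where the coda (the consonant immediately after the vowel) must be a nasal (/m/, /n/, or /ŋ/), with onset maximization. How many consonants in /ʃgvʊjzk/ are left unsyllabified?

5

The consonants /ʃ/, /g/, /j/, /z/, /k/ cannot be parsed into a legal (C)V(N) syllable (only a nasal (/m/, /n/, or /ŋ/) is licensed in coda position; onsets are limited to one consonant).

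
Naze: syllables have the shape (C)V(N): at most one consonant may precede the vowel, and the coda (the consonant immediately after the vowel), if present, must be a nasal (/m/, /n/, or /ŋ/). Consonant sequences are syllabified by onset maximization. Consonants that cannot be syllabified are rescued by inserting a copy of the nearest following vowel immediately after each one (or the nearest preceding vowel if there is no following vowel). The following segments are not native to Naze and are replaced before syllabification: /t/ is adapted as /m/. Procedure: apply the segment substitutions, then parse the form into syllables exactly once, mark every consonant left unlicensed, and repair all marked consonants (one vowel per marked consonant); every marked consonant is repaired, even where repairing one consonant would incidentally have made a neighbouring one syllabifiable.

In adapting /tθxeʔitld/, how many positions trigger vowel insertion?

4

After substitution the input is /mθxeʔimld/.
The unsyllabifiable consonants are /m/, /θ/, /l/, /d/; each receives one epenthetic vowel.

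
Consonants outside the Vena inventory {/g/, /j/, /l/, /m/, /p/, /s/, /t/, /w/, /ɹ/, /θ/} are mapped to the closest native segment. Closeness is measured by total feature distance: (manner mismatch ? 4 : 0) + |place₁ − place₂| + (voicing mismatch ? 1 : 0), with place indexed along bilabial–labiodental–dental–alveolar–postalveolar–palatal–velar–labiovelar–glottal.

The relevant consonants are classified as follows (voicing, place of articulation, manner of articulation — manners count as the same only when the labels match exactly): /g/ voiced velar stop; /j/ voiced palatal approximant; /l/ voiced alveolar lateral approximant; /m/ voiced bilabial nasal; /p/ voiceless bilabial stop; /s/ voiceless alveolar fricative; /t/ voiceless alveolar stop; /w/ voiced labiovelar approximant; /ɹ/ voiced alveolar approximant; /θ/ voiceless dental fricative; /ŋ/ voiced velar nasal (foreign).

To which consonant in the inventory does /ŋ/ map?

g

/g/ is closest: manner differs (nasal→stop, +4), place distance 0 (velar→velar), same voicing; total 4. Next closest is /j/ at distance 5.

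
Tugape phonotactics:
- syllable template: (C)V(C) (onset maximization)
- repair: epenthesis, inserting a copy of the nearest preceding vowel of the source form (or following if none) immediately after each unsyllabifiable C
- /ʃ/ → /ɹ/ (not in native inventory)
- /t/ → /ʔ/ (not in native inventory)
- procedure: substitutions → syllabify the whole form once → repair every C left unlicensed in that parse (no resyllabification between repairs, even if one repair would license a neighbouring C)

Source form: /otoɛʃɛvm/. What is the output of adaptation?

oʔoɛɹɛvmɛ

Substitution: /t/ → /ʔ/, /ʃ/ → /ɹ/, giving /oʔoɛɹɛvm/.
The consonants /m/ cannot be parsed into a legal (C)V(C) syllable (at most one coda consonant is licensed; onsets are limited to one consonant).
Epenthesis after each stranded consonant: /m/ → /mɛ/.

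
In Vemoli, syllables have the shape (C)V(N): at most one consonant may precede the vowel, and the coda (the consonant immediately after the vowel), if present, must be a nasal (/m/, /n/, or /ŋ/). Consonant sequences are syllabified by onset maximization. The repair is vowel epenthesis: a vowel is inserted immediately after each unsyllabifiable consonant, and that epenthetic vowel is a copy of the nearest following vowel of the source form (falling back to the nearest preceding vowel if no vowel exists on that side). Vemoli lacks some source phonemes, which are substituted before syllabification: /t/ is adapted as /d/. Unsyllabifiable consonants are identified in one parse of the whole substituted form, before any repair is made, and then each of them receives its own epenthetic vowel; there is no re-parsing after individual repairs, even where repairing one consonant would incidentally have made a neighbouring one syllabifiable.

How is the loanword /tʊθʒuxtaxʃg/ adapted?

dʊθuʒuxadaxaʃaga

Substitution: /t/ → /d/, giving /dʊθʒuxdaxʃg/.
Syllabifying with onset maximization leaves /θ/, /x/, /x/, /ʃ/, /g/ stranded (only a nasal (/m/, /n/, or /ŋ/) is licensed in coda position; onsets are limited to one consonant).
Inserting the epenthetic vowel yields /θ/ → /θu/, /x/ → /xa/, /x/ → /xa/, /ʃ/ → /ʃa/, /g/ → /ga/.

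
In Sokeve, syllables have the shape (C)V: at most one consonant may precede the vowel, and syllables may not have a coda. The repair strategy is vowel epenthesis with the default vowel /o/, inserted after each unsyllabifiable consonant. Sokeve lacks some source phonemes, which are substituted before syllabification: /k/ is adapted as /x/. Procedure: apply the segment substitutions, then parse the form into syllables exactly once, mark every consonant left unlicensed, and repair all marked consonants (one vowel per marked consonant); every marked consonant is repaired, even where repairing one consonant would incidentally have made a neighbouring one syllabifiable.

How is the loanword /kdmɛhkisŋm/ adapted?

Substitution: /k/ → /x/, giving /xdmɛhxisŋm/.
The consonants /x/, /d/, /h/, /s/, /ŋ/, /m/ cannot be parsed into a legal (C)V syllable (no codas are permitted; onsets are limited to one consonant).
Inserting the epenthetic vowel yields /x/ → /xo/, /d/ → /do/, /h/ → /ho/, /s/ → /so/, /ŋ/ → /ŋo/, /m/ → /mo/.

xodomɛhoxisoŋomo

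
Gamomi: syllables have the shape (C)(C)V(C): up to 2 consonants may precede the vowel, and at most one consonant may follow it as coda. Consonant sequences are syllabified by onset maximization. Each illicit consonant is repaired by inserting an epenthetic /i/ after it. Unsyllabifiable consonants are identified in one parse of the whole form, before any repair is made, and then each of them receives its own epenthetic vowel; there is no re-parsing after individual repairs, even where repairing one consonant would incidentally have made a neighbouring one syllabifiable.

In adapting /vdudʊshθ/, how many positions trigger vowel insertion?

The unsyllabifiable consonants are /h/, /θ/; each receives one epenthetic vowel.

2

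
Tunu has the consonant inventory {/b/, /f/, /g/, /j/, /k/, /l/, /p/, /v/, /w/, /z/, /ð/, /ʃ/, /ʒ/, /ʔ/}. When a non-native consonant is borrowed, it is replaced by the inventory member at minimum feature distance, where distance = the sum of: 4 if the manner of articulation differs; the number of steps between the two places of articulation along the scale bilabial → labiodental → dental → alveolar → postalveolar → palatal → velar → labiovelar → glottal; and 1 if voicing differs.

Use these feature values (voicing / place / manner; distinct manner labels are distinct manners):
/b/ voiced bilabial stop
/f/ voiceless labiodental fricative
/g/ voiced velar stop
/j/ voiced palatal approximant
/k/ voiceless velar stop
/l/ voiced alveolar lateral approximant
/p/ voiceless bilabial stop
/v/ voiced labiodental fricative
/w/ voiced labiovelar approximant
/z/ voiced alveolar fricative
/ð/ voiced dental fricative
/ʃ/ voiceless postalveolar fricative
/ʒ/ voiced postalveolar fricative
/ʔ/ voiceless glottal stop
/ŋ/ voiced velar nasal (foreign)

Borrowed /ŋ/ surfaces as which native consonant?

/g/ is closest: manner differs (nasal→stop, +4), place distance 0 (velar→velar), same voicing; total 4. Next closest is /j/ at distance 5.

g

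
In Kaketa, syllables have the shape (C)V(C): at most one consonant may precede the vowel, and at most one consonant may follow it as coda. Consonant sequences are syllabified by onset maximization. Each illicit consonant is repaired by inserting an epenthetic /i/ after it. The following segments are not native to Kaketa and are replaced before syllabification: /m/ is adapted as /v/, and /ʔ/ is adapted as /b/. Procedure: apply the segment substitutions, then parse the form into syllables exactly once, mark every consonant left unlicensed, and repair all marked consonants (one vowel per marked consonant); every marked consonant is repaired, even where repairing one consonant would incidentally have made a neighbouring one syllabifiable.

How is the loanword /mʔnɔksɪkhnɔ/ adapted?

Substitution: /m/ → /v/, /ʔ/ → /b/, giving /vbnɔksɪkhnɔ/.
Under (C)V(C), the unsyllabifiable consonants are /v/, /b/, /h/ (at most one coda consonant is licensed; onsets are limited to one consonant).
Epenthesis after each stranded consonant: /v/ → /vi/, /b/ → /bi/, /h/ → /hi/.

vibinɔksɪkhinɔ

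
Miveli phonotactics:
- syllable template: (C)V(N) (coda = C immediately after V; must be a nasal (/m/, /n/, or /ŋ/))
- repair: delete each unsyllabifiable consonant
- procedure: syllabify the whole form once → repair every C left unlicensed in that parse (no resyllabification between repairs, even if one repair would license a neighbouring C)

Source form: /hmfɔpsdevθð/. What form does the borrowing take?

Syllabifying with onset maximization leaves /h/, /m/, /p/, /s/, /v/, /θ/, /ð/ stranded (only a nasal (/m/, /n/, or /ŋ/) is licensed in coda position; onsets are limited to one consonant).
Deleting the stranded consonants removes /h/, /m/, /p/, /s/, /v/, /θ/, /ð/.

fɔde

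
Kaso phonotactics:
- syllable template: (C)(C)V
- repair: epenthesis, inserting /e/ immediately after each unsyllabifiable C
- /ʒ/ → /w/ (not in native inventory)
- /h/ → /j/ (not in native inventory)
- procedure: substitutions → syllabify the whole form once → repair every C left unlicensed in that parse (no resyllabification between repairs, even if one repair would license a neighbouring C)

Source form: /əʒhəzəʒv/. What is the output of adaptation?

Substitution: /ʒ/ → /w/, /h/ → /j/, giving /əwjəzəwv/.
Under (C)(C)V, the unsyllabifiable consonants are /w/, /v/ (no codas are permitted; onsets may contain at most 2 consonants).
Epenthesis after each stranded consonant: /w/ → /we/, /v/ → /ve/.

əwjəzəweve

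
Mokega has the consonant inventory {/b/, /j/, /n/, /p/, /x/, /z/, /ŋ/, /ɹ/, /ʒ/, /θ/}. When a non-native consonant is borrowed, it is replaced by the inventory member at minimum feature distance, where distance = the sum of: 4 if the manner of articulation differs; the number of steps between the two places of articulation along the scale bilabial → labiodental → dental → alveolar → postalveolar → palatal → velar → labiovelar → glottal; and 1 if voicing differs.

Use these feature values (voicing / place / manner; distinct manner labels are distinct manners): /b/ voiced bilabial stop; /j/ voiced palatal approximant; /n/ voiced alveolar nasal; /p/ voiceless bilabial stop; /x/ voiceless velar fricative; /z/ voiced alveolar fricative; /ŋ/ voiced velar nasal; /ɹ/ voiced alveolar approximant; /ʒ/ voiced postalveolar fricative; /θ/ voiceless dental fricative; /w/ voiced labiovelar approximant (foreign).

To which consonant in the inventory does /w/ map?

/j/ is closest: same manner (approximant), place distance 2 (labiovelar→palatal), same voicing; total 2. Next closest is /ɹ/ at distance 4.

j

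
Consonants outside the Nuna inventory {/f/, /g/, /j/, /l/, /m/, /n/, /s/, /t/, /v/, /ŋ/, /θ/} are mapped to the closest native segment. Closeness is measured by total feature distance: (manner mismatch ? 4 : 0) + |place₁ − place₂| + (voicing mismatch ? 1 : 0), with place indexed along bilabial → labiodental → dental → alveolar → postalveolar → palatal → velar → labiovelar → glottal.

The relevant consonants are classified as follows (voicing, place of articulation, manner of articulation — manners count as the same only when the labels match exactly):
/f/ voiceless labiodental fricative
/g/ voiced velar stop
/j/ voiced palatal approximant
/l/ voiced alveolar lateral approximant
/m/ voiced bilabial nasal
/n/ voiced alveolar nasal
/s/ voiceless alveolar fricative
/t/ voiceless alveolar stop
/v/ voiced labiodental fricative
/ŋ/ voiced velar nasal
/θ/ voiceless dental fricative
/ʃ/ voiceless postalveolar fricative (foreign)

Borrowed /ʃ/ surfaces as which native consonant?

/s/ is closest: same manner (fricative), place distance 1 (postalveolar→alveolar), same voicing; total 1. Next closest is /θ/ at distance 2.

s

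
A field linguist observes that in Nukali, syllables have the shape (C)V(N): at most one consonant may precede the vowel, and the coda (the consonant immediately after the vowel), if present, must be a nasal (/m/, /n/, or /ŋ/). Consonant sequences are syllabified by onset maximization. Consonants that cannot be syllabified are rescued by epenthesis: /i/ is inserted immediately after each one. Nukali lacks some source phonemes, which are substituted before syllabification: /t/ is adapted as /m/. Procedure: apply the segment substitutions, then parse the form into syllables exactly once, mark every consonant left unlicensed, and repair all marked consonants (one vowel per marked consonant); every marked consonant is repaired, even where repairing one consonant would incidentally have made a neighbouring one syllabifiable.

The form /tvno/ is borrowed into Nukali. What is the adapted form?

mivino

Substitution: /t/ → /m/, giving /mvno/.
Under (C)V(N), the unsyllabifiable consonants are /m/, /v/ (only a nasal (/m/, /n/, or /ŋ/) is licensed in coda position; onsets are limited to one consonant).
Each unlicensed consonant becomes the onset of a new syllable: /m/ → /mi/, /v/ → /vi/.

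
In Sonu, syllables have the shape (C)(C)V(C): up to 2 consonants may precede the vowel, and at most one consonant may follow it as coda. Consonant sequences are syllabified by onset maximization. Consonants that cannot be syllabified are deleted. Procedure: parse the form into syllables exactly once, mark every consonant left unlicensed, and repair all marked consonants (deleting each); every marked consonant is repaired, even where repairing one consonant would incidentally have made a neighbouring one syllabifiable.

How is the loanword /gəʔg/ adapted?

gəʔ

The consonants /g/ cannot be parsed into a legal (C)(C)V(C) syllable (at most one coda consonant is licensed; onsets may contain at most 2 consonants).
Deleting the stranded consonants removes /g/.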